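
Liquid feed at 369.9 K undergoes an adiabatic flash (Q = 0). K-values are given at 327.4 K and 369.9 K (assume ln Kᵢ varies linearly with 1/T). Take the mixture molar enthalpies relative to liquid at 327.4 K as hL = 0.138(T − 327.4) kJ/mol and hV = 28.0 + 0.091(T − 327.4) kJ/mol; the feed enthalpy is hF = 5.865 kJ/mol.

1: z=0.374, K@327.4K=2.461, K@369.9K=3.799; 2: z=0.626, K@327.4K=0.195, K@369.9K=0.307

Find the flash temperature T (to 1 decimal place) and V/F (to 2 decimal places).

T = 340.8 K, V/F = 0.15

Adiabatic flash: solve Rachford–Rice at each trial T, then check hF = ψ·hV(T) + (1−ψ)·hL(T).
  T = 327.4 K: K = (2.461, 0.195), RR gives ψ = 0.036, H_out = 1.011 kJ/mol
  T = 369.9 K: K = (3.799, 0.307), RR gives ψ = 0.316, H_out = 14.083 kJ/mol
  T = 348.6 K: K = (3.097, 0.248), RR gives ψ = 0.199, H_out = 8.293 kJ/mol
  T = 338.0 K: K = (2.771, 0.221), RR gives ψ = 0.126, H_out = 4.939 kJ/mol
  T = 343.3 K: K = (2.932, 0.234), RR gives ψ = 0.164, H_out = 6.671 kJ/mol
  T = 340.6 K: K = (2.849, 0.227), RR gives ψ = 0.145, H_out = 5.804 kJ/mol
  T = 342.0 K: K = (2.892, 0.231), RR gives ψ = 0.155, H_out = 6.258 kJ/mol
Linear interpolation between T = 340.6 (H_out = 5.804) and T = 342.0 (H_out = 6.258) on hF = 5.865 gives T ≈ 340.8 K, at which ψ = 0.15.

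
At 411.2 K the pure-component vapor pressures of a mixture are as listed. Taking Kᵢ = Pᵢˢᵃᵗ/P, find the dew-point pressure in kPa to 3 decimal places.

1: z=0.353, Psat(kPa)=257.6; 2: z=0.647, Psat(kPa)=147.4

Pdew = 173.618 kPa

At the dew point ψ → 1, so Σzᵢ/Kᵢ = 1 with Kᵢ = Pᵢˢᵃᵗ/P ⇒ 1/P = Σzᵢ/Pᵢˢᵃᵗ.
1/P = 0.353/257.6 + 0.647/147.4 = 0.005760 ⇒ P = 173.618 kPa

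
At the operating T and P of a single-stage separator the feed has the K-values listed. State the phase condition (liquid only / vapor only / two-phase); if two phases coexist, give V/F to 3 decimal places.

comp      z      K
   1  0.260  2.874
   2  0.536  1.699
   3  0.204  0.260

ΣzᵢKᵢ = 1.711; Σzᵢ/Kᵢ = 1.191.
Both exceed 1, so a two-phase solution exists.
Let ψ = V/F and solve Σ zᵢ(Kᵢ−1)/(1+ψ(Kᵢ−1)) = 0.
Newton iteration, ψ⁰ = 0.5:
  ψ = 0.500: g = 0.2896, g' = -0.669 → ψ = 0.933
  ψ = 0.933: g = -0.0837, g' = -1.383 → ψ = 0.873
  ψ = 0.873: g = -0.0084, g' = -1.122 → ψ = 0.865
Converged at ψ = 0.865.

two-phase, V/F = 0.865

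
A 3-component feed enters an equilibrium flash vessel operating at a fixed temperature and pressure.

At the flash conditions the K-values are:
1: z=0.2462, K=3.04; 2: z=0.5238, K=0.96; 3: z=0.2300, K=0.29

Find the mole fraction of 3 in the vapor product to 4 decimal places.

y_3 = 0.0981

Rachford–Rice: g(ψ) = Σ zᵢ(Kᵢ−1)/(1+ψ(Kᵢ−1)) = 0.
Feasibility: ΣzᵢKᵢ = 1.3180, Σzᵢ/Kᵢ = 1.4197 — both > 1, two phases present.
Iterate (Newton) starting at ψ = 0.5:
  ψ = 0.5000: g = -0.02592, g' = -0.5307 → ψ = 0.4512
  ψ = 0.4512: g = -0.00006, g' = -0.5297 → ψ = 0.4510
Converged at ψ = 0.4510.
Compositions from xᵢ = zᵢ/(1+ψ(Kᵢ−1)), yᵢ = Kᵢxᵢ:
  1: x = 0.1282, y = 0.3898
  2: x = 0.5334, y = 0.5121
  3: x = 0.3384, y = 0.0981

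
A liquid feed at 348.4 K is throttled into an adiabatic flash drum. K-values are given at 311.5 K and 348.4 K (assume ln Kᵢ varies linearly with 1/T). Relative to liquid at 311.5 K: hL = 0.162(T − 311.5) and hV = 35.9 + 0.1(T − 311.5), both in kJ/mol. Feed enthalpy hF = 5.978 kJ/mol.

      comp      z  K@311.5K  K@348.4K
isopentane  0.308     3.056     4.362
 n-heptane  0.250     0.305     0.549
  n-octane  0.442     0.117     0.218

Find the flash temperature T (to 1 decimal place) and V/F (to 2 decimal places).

T = 323.3 K, V/F = 0.12

Adiabatic flash: solve Rachford–Rice at each trial T, then check hF = ψ·hV(T) + (1−ψ)·hL(T).
  T = 311.5 K: K = (3.056, 0.305, 0.117), RR gives ψ = 0.041, H_out = 1.477 kJ/mol
  T = 348.4 K: K = (4.362, 0.549, 0.218), RR gives ψ = 0.254, H_out = 14.513 kJ/mol
  T = 329.9 K: K = (3.686, 0.416, 0.162), RR gives ψ = 0.154, H_out = 8.325 kJ/mol
  T = 320.7 K: K = (3.365, 0.358, 0.138), RR gives ψ = 0.101, H_out = 5.041 kJ/mol
  T = 325.3 K: K = (3.524, 0.386, 0.150), RR gives ψ = 0.128, H_out = 6.710 kJ/mol
  T = 323.0 K: K = (3.444, 0.372, 0.144), RR gives ψ = 0.114, H_out = 5.883 kJ/mol
Linear interpolation between T = 323.0 (H_out = 5.883) and T = 325.3 (H_out = 6.710) on hF = 5.978 gives T ≈ 323.3 K, at which ψ = 0.12.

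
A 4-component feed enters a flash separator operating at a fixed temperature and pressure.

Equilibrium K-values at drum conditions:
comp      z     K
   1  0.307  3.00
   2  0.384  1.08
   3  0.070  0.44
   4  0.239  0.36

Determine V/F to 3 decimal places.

Rachford–Rice: g(V/F) = Σ zᵢ(Kᵢ−1)/(1+V/F(Kᵢ−1)) = 0.
Feasibility: ΣzᵢKᵢ = 1.453, Σzᵢ/Kᵢ = 1.281 — both > 1, two phases present.
Newton–Raphson from V/F = 0.32:
  V/F = 0.320: g = 0.1642, g' = -0.646 → V/F = 0.574
  V/F = 0.574: g = 0.0156, g' = -0.561 → V/F = 0.602
Converged at V/F = 0.602.

V/F = 0.602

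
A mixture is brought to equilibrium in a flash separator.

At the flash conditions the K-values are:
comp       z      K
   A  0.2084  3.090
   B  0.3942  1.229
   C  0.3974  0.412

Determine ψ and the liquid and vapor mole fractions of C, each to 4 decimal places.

Let ψ = V/F and solve Σ zᵢ(Kᵢ−1)/(1+ψ(Kᵢ−1)) = 0.
Feasibility: ΣzᵢKᵢ = 1.2922, Σzᵢ/Kᵢ = 1.3528 — both > 1, two phases present.
Newton–Raphson from ψ = 0.59:
  ψ = 0.5900: g = -0.08323, g' = -0.5207 → ψ = 0.4302
  ψ = 0.4302: g = -0.00126, g' = -0.5157 → ψ = 0.4277
Converged at ψ = 0.4277.
Compositions from xᵢ = zᵢ/(1+ψ(Kᵢ−1)), yᵢ = Kᵢxᵢ:
  A: x = 0.1100, y = 0.3400
  B: x = 0.3590, y = 0.4413
  C: x = 0.5309, y = 0.2187

ψ = 0.4277, x_C = 0.5309, y_C = 0.2187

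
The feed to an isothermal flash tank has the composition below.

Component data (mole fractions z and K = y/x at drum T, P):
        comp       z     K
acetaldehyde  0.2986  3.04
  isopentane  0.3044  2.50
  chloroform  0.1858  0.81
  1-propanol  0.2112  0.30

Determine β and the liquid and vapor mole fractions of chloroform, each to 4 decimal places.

Let β = V/F and solve Σ zᵢ(Kᵢ−1)/(1+β(Kᵢ−1)) = 0.
Check two-phase: ΣzᵢKᵢ = 1.8826 > 1 and Σzᵢ/Kᵢ = 1.1534 > 1, so g(0) = 0.8826 > 0 and g(1) = -0.1534 < 0.
Newton–Raphson from β = 0.5:
  β = 0.5000: g = 0.29602, g' = -0.7813 → β = 0.8789
  β = 0.8789: g = -0.01153, g' = -0.9954 → β = 0.8673
  β = 0.8673: g = -0.00014, g' = -0.9714 → β = 0.8671
Converged at β = 0.8671.
Compositions from xᵢ = zᵢ/(1+β(Kᵢ−1)), yᵢ = Kᵢxᵢ:
  acetaldehyde: x = 0.1078, y = 0.3278
  isopentane: x = 0.1323, y = 0.3308
  chloroform: x = 0.2225, y = 0.1802
  1-propanol: x = 0.5374, y = 0.1612

β = 0.8671, x_chloroform = 0.2225, y_chloroform = 0.1802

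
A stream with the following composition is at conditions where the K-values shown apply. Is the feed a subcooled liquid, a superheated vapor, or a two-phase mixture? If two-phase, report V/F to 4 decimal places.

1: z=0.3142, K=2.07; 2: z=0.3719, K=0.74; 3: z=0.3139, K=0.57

two-phase, V/F = 0.2830

ΣzᵢKᵢ = 1.1045; Σzᵢ/Kᵢ = 1.2051.
Both exceed 1, so a two-phase solution exists.
Newton–Raphson from ψ = 0.5:
  ψ = 0.5000: g = -0.06407, g' = -0.2801 → ψ = 0.2712
  ψ = 0.2712: g = 0.00374, g' = -0.3196 → ψ = 0.2829
  ψ = 0.2829: g = 0.00002, g' = -0.3165 → ψ = 0.2830
Converged at ψ = 0.2830.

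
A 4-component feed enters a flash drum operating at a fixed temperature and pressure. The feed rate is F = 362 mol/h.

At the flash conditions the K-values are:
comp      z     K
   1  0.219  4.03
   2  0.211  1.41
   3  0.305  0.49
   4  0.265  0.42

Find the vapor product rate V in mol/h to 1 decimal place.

Newton–Raphson from β = 0.5:
  β = 0.500: g = -0.0896, g' = -0.662 → β = 0.365
  β = 0.365: g = 0.0045, g' = -0.744 → β = 0.371
Converged at β = 0.371.
Then V = β·F = 0.3707·362 = 134.2 mol/h and L = F − V = 227.8 mol/h.

V = 134.2 mol/h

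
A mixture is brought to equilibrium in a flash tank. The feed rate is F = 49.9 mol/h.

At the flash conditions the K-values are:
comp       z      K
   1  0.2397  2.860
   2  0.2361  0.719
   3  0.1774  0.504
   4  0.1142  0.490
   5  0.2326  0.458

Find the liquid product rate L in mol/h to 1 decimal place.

L = 43.5 mol/h

Rachford–Rice: g(V/F) = Σ zᵢ(Kᵢ−1)/(1+V/F(Kᵢ−1)) = 0.
Check two-phase: ΣzᵢKᵢ = 1.1072 > 1 and Σzᵢ/Kᵢ = 1.5051 > 1, so g(0) = 0.1072 > 0 and g(1) = -0.5051 < 0.
Newton–Raphson from V/F = 0.5:
  V/F = 0.5000: g = -0.21430, g' = -0.5071 → V/F = 0.0774
  V/F = 0.0774: g = 0.03817, g' = -0.8070 → V/F = 0.1247
  V/F = 0.1247: g = 0.00194, g' = -0.7284 → V/F = 0.1274
Converged at V/F = 0.1274.
Then V = V/F·F = 0.1274·49.9 = 6.4 mol/h and L = F − V = 43.5 mol/h.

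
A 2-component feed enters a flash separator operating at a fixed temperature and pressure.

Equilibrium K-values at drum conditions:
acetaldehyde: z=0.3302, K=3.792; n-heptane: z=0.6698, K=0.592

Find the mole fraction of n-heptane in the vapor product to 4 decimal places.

y_n-heptane = 0.5165

Material balance + equilibrium reduce to Σ zᵢ(Kᵢ−1)/(1+ψ(Kᵢ−1)) = 0.
g(0) = ΣzᵢKᵢ − 1 = 0.6486 and g(1) = 1 − Σzᵢ/Kᵢ = -0.2185, so a root lies in (0, 1).
Newton–Raphson from ψ = 0.48:
  ψ = 0.4800: g = 0.05412, g' = -0.6424 → ψ = 0.5642
  ψ = 0.5642: g = 0.00297, g' = -0.5762 → ψ = 0.5694
Converged at ψ = 0.5694.
Compositions from xᵢ = zᵢ/(1+ψ(Kᵢ−1)), yᵢ = Kᵢxᵢ:
  acetaldehyde: x = 0.1275, y = 0.4835
  n-heptane: x = 0.8725, y = 0.5165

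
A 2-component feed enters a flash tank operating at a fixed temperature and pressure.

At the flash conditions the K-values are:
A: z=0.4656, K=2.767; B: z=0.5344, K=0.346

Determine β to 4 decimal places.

β = 0.4095

Material balance + equilibrium reduce to Σ zᵢ(Kᵢ−1)/(1+β(Kᵢ−1)) = 0.
g(0) = ΣzᵢKᵢ − 1 = 0.4732 and g(1) = 1 − Σzᵢ/Kᵢ = -0.7128, so a root lies in (0, 1).
Binary case is linear: z₁(K₁−1)(1+β(K₂−1)) + z₂(K₂−1)(1+β(K₁−1)) = 0
⇒ β = [z₁(K₁−1)+z₂(K₂−1)] / [−(K₁−1)(K₂−1)] = 0.47322/1.15562 = 0.4095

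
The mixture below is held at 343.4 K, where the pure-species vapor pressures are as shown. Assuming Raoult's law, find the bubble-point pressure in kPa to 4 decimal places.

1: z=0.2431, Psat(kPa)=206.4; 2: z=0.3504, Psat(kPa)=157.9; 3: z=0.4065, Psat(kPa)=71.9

At the bubble point ψ → 0, so ΣzᵢKᵢ = 1 with Kᵢ = Pᵢˢᵃᵗ/P ⇒ P = ΣzᵢPᵢˢᵃᵗ.
P = 0.2431·206.4 + 0.3504·157.9 + 0.4065·71.9 = 134.7313 kPa

Pbub = 134.7313 kPa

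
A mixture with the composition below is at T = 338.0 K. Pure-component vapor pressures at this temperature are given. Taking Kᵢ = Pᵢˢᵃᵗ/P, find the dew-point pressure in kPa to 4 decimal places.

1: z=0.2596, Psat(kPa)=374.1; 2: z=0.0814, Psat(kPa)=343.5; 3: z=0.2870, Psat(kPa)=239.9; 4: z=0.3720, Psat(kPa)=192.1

Pdew = 246.0795 kPa

At the dew point ψ → 1, so Σzᵢ/Kᵢ = 1 with Kᵢ = Pᵢˢᵃᵗ/P ⇒ 1/P = Σzᵢ/Pᵢˢᵃᵗ.
1/P = 0.2596/374.1 + 0.0814/343.5 + 0.2870/239.9 + 0.3720/192.1 = 0.0040637 ⇒ P = 246.0795 kPa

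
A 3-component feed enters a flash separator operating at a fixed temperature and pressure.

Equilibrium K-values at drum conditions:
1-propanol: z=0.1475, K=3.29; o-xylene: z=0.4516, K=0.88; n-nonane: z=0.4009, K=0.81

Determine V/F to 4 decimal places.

V/F = 0.5873

Rachford–Rice: g(V/F) = Σ zᵢ(Kᵢ−1)/(1+V/F(Kᵢ−1)) = 0.
g(0) = ΣzᵢKᵢ − 1 = 0.2074 and g(1) = 1 − Σzᵢ/Kᵢ = -0.0530, so a root lies in (0, 1).
Newton–Raphson from V/F = 0.5:
  V/F = 0.5000: g = 0.01565, g' = -0.1931 → V/F = 0.5810
  V/F = 0.5810: g = 0.00105, g' = -0.1682 → V/F = 0.5873
Converged at V/F = 0.5873.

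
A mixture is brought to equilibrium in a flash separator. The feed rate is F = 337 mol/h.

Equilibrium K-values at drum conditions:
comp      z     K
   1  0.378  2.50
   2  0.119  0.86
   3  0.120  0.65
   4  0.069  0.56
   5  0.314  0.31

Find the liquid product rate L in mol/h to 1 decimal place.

L = 226.7 mol/h

Iterate (Newton) starting at β = 0.36:
  β = 0.360: g = -0.0218, g' = -0.664 → β = 0.327
Converged at β = 0.327.
Then V = β·F = 0.3274·337 = 110.3 mol/h and L = F − V = 226.7 mol/h.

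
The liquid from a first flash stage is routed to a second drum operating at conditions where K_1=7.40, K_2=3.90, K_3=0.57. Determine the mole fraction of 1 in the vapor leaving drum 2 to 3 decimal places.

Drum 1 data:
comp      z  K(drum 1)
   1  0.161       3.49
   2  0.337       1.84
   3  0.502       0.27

y_1 (drum 2) = 0.132

Drum 1:
Material balance + equilibrium reduce to Σ zᵢ(Kᵢ−1)/(1+ψ₁(Kᵢ−1)) = 0.
Feasibility: ΣzᵢKᵢ = 1.318, Σzᵢ/Kᵢ = 2.089 — both > 1, two phases present.
Newton iteration, ψ₁⁰ = 0.51:
  ψ₁ = 0.510: g = -0.2090, g' = -0.989 → ψ₁ = 0.299
  ψ₁ = 0.299: g = -0.0125, g' = -0.918 → ψ₁ = 0.285
Converged at ψ₁ = 0.285.
Drum-1 compositions:
  1: x = 0.094, y = 0.329
  2: x = 0.272, y = 0.500
  3: x = 0.634, y = 0.171
Drum-2 feed = drum-1 liquid: z₂ = (0.0941, 0.2719, 0.6340).
Drum 2:
Rachford–Rice: g(ψ₂) = Σ zᵢ(Kᵢ−1)/(1+ψ₂(Kᵢ−1)) = 0.
Feasibility: ΣzᵢKᵢ = 2.118, Σzᵢ/Kᵢ = 1.195 — both > 1, two phases present.
Newton–Raphson from ψ₂ = 0.52:
  ψ₂ = 0.520: g = 0.1025, g' = -0.764 → ψ₂ = 0.654
  ψ₂ = 0.654: g = 0.0090, g' = -0.643 → ψ₂ = 0.668
Converged at ψ₂ = 0.668.
  1: x = 0.018, y = 0.132
  2: x = 0.093, y = 0.361
  3: x = 0.890, y = 0.507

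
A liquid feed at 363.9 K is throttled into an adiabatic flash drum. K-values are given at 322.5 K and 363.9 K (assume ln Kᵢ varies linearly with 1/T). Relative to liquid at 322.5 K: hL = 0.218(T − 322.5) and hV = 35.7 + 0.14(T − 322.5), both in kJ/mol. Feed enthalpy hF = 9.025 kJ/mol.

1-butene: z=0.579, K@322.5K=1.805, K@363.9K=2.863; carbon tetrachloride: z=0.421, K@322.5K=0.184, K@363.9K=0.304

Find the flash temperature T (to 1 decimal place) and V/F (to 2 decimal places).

T = 325.6 K, V/F = 0.24

Adiabatic flash: solve Rachford–Rice at each trial T, then check hF = ψ·hV(T) + (1−ψ)·hL(T).
  T = 322.5 K: K = (1.805, 0.184), RR gives ψ = 0.187, H_out = 6.661 kJ/mol
  T = 363.9 K: K = (2.863, 0.304), RR gives ψ = 0.606, H_out = 28.700 kJ/mol
  T = 343.2 K: K = (2.305, 0.240), RR gives ψ = 0.439, H_out = 19.489 kJ/mol
  T = 332.9 K: K = (2.049, 0.211), RR gives ψ = 0.333, H_out = 13.871 kJ/mol
  T = 327.7 K: K = (1.925, 0.197), RR gives ψ = 0.266, H_out = 10.529 kJ/mol
  T = 325.1 K: K = (1.864, 0.191), RR gives ψ = 0.228, H_out = 8.673 kJ/mol
  T = 326.4 K: K = (1.895, 0.194), RR gives ψ = 0.248, H_out = 9.619 kJ/mol
Linear interpolation between T = 325.1 (H_out = 8.673) and T = 326.4 (H_out = 9.619) on hF = 9.025 gives T ≈ 325.6 K, at which ψ = 0.24.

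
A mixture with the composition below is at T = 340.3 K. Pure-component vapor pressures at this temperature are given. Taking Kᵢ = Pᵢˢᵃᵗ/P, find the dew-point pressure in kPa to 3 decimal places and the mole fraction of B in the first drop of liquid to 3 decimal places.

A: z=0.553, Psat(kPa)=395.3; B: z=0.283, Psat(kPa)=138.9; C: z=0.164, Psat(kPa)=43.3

At the dew point ψ → 1, so Σzᵢ/Kᵢ = 1 with Kᵢ = Pᵢˢᵃᵗ/P ⇒ 1/P = Σzᵢ/Pᵢˢᵃᵗ.
1/P = 0.553/395.3 + 0.283/138.9 + 0.164/43.3 = 0.007224 ⇒ P = 138.429 kPa
xᵢ = zᵢP/Pᵢˢᵃᵗ ⇒ x_B = 0.283·138.429/138.9 = 0.282

Pdew = 138.429 kPa, x_B = 0.282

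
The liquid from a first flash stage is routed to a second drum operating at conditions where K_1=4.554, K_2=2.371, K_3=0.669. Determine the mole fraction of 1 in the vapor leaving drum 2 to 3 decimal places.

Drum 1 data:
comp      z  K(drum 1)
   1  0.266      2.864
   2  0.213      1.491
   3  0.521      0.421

Drum 1:
Let ψ₁ = V/F and solve Σ zᵢ(Kᵢ−1)/(1+ψ₁(Kᵢ−1)) = 0.
g(0) = ΣzᵢKᵢ − 1 = 0.299 and g(1) = 1 − Σzᵢ/Kᵢ = -0.473, so a root lies in (0, 1).
Newton–Raphson from ψ₁ = 0.4:
  ψ₁ = 0.400: g = -0.0211, g' = -0.635 → ψ₁ = 0.367
Converged at ψ₁ = 0.367.
Drum-1 compositions:
  1: x = 0.158, y = 0.452
  2: x = 0.180, y = 0.269
  3: x = 0.662, y = 0.279
Drum-2 feed = drum-1 liquid: z₂ = (0.1580, 0.1805, 0.6616).
Drum 2:
Let ψ₂ = V/F and solve Σ zᵢ(Kᵢ−1)/(1+ψ₂(Kᵢ−1)) = 0.
g(0) = ΣzᵢKᵢ − 1 = 0.590 and g(1) = 1 − Σzᵢ/Kᵢ = -0.100, so a root lies in (0, 1).
Newton–Raphson from ψ₂ = 0.5:
  ψ₂ = 0.500: g = 0.0866, g' = -0.482 → ψ₂ = 0.679
  ψ₂ = 0.679: g = 0.0100, g' = -0.383 → ψ₂ = 0.706
Converged at ψ₂ = 0.706.
  1: x = 0.045, y = 0.205
  2: x = 0.092, y = 0.217
  3: x = 0.863, y = 0.578

y_1 (drum 2) = 0.205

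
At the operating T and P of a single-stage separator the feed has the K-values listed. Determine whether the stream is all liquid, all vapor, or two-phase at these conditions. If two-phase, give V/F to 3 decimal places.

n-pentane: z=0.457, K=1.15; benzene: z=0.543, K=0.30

ΣzᵢKᵢ = 0.688; Σzᵢ/Kᵢ = 2.207.
Since ΣzᵢKᵢ < 1 the mixture is below its bubble point — single liquid phase.

all liquid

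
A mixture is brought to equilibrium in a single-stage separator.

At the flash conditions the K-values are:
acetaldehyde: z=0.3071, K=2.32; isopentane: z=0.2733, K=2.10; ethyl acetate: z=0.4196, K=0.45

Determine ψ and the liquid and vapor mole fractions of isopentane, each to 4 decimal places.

Newton–Raphson from ψ = 0.56:
  ψ = 0.5600: g = 0.08562, g' = -0.5686 → ψ = 0.7106
  ψ = 0.7106: g = -0.00092, g' = -0.5887 → ψ = 0.7090
Converged at ψ = 0.7090.
Compositions from xᵢ = zᵢ/(1+ψ(Kᵢ−1)), yᵢ = Kᵢxᵢ:
  acetaldehyde: x = 0.1586, y = 0.3680
  isopentane: x = 0.1535, y = 0.3224
  ethyl acetate: x = 0.6878, y = 0.3095

ψ = 0.7090, x_isopentane = 0.1535, y_isopentane = 0.3224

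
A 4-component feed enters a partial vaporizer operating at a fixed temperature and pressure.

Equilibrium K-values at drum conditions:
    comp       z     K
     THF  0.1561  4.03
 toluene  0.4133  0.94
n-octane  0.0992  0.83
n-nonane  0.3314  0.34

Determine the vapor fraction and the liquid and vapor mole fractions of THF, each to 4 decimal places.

Iterate (Newton) starting at ψ = 0.61:
  ψ = 0.6100: g = -0.24462, g' = -0.5863 → ψ = 0.1928
  ψ = 0.1928: g = 0.00545, g' = -0.7652 → ψ = 0.1999
  ψ = 0.1999: g = 0.00005, g' = -0.7520 → ψ = 0.2000
Converged at ψ = 0.2000.
Compositions from xᵢ = zᵢ/(1+ψ(Kᵢ−1)), yᵢ = Kᵢxᵢ:
  THF: x = 0.0972, y = 0.3917
  toluene: x = 0.4183, y = 0.3932
  n-octane: x = 0.1027, y = 0.0852
  n-nonane: x = 0.3818, y = 0.1298

ψ = 0.2000, x_THF = 0.0972, y_THF = 0.3917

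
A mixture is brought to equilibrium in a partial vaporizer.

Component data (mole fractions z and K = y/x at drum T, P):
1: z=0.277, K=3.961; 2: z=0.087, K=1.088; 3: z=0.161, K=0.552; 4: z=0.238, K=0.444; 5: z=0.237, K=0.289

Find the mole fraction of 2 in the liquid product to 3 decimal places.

x_2 = 0.085

Material balance + equilibrium reduce to Σ zᵢ(Kᵢ−1)/(1+V/F(Kᵢ−1)) = 0.
g(0) = ΣzᵢKᵢ − 1 = 0.455 and g(1) = 1 − Σzᵢ/Kᵢ = -0.798, so a root lies in (0, 1).
Newton–Raphson from V/F = 0.5:
  V/F = 0.500: g = -0.1997, g' = -0.879 → V/F = 0.273
  V/F = 0.273: g = 0.0141, g' = -1.073 → V/F = 0.286
Converged at V/F = 0.286.
Compositions from xᵢ = zᵢ/(1+V/F(Kᵢ−1)), yᵢ = Kᵢxᵢ:
  1: x = 0.150, y = 0.594
  2: x = 0.085, y = 0.092
  3: x = 0.185, y = 0.102
  4: x = 0.283, y = 0.126
  5: x = 0.297, y = 0.086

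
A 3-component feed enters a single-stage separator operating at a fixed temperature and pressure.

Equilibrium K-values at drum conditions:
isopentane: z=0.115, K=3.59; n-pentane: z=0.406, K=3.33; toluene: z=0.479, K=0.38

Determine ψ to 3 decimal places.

Material balance + equilibrium reduce to Σ zᵢ(Kᵢ−1)/(1+ψ(Kᵢ−1)) = 0.
Check two-phase: ΣzᵢKᵢ = 1.947 > 1 and Σzᵢ/Kᵢ = 1.414 > 1, so g(0) = 0.947 > 0 and g(1) = -0.414 < 0.
Iterate (Newton) starting at ψ = 0.38:
  ψ = 0.380: g = 0.2633, g' = -1.131 → ψ = 0.613
  ψ = 0.613: g = 0.0258, g' = -0.968 → ψ = 0.639
Converged at ψ = 0.639.

ψ = 0.639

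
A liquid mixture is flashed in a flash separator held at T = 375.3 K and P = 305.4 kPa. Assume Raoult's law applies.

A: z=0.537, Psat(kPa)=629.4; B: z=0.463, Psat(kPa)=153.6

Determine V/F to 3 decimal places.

Raoult's law: Kᵢ = Pᵢˢᵃᵗ/P = Pᵢˢᵃᵗ/305.4.
  K_A = 629.4/305.4 = 2.06090, K_B = 153.6/305.4 = 0.50295
Iterate (Newton) starting at V/F = 0.41:
  V/F = 0.410: g = 0.1080, g' = -0.474 → V/F = 0.638
  V/F = 0.638: g = 0.0028, g' = -0.460 → V/F = 0.644
Converged at V/F = 0.644.

V/F = 0.644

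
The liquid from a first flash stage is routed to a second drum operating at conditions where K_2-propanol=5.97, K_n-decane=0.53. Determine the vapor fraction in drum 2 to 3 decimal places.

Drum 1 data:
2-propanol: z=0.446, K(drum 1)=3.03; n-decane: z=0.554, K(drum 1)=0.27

V/F (drum 2) = 0.415

Drum 1:
Let ψ₁ = V/F and solve Σ zᵢ(Kᵢ−1)/(1+ψ₁(Kᵢ−1)) = 0.
Check two-phase: ΣzᵢKᵢ = 1.501 > 1 and Σzᵢ/Kᵢ = 2.199 > 1, so g(0) = 0.501 > 0 and g(1) = -1.199 < 0.
Iterate (Newton) starting at ψ₁ = 0.5:
  ψ₁ = 0.500: g = -0.1876, g' = -1.185 → ψ₁ = 0.342
  ψ₁ = 0.342: g = -0.0042, g' = -1.165 → ψ₁ = 0.338
Converged at ψ₁ = 0.338.
Drum-1 compositions:
  2-propanol: x = 0.264, y = 0.801
  n-decane: x = 0.736, y = 0.199
Drum-2 feed = drum-1 liquid: z₂ = (0.2645, 0.7355).
Drum 2:
Binary case is linear: z₁(K₁−1)(1+ψ₂(K₂−1)) + z₂(K₂−1)(1+ψ₂(K₁−1)) = 0
⇒ ψ₂ = [z₁(K₁−1)+z₂(K₂−1)] / [−(K₁−1)(K₂−1)] = 0.9688/2.3359 = 0.415
  2-propanol: x = 0.086, y = 0.516
  n-decane: x = 0.914, y = 0.484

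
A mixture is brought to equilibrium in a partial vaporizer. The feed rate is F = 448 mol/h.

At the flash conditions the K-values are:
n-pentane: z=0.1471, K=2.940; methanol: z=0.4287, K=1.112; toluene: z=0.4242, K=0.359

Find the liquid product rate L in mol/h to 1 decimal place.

Material balance + equilibrium reduce to Σ zᵢ(Kᵢ−1)/(1+ψ(Kᵢ−1)) = 0.
Check two-phase: ΣzᵢKᵢ = 1.0615 > 1 and Σzᵢ/Kᵢ = 1.6172 > 1, so g(0) = 0.0615 > 0 and g(1) = -0.6172 < 0.
Iterate (Newton) starting at ψ = 0.5:
  ψ = 0.5000: g = -0.20984, g' = -0.5250 → ψ = 0.1003
  ψ = 0.1003: g = -0.00422, g' = -0.5923 → ψ = 0.0932
Converged at ψ = 0.0932.
Then V = ψ·F = 0.0932·448 = 41.8 mol/h and L = F − V = 406.2 mol/h.

L = 406.2 mol/h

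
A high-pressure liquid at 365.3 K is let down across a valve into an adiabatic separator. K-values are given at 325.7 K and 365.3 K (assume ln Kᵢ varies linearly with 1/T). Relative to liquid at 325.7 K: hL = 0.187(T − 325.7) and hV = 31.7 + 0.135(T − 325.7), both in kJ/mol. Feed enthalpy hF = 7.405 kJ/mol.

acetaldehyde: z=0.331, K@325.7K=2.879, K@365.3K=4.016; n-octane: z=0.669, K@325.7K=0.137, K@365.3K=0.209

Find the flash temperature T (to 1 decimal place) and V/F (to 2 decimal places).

Adiabatic flash: solve Rachford–Rice at each trial T, then check hF = ψ·hV(T) + (1−ψ)·hL(T).
  T = 325.7 K: K = (2.879, 0.137), RR gives ψ = 0.028, H_out = 0.872 kJ/mol
  T = 365.3 K: K = (4.016, 0.209), RR gives ψ = 0.197, H_out = 13.234 kJ/mol
  T = 345.5 K: K = (3.433, 0.171), RR gives ψ = 0.124, H_out = 7.519 kJ/mol
  T = 335.6 K: K = (3.152, 0.154), RR gives ψ = 0.080, H_out = 4.353 kJ/mol
  T = 340.6 K: K = (3.293, 0.162), RR gives ψ = 0.103, H_out = 5.985 kJ/mol
  T = 343.1 K: K = (3.364, 0.167), RR gives ψ = 0.114, H_out = 6.775 kJ/mol
Linear interpolation between T = 343.1 (H_out = 6.775) and T = 345.5 (H_out = 7.519) on hF = 7.405 gives T ≈ 345.1 K, at which ψ = 0.12.

T = 345.1 K, V/F = 0.12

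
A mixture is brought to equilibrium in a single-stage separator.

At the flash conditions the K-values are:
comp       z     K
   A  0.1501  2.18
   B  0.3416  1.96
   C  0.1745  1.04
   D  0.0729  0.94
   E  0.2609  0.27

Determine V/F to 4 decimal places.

Newton iteration, V/F⁰ = 0.5:
  V/F = 0.5000: g = 0.03537, g' = -0.5717 → V/F = 0.5619
  V/F = 0.5619: g = -0.00107, g' = -0.6086 → V/F = 0.5601
Converged at V/F = 0.5601.

V/F = 0.5601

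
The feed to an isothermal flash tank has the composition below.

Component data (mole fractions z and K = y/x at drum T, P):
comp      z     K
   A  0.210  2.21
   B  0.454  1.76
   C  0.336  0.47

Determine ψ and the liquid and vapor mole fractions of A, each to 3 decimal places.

ψ = 0.872, x_A = 0.102, y_A = 0.226

Material balance + equilibrium reduce to Σ zᵢ(Kᵢ−1)/(1+ψ(Kᵢ−1)) = 0.
g(0) = ΣzᵢKᵢ − 1 = 0.421 and g(1) = 1 − Σzᵢ/Kᵢ = -0.068, so a root lies in (0, 1).
Iterate (Newton) starting at ψ = 0.5:
  ψ = 0.500: g = 0.1661, g' = -0.432 → ψ = 0.885
  ψ = 0.885: g = -0.0062, g' = -0.500 → ψ = 0.872
Converged at ψ = 0.872.
Compositions from xᵢ = zᵢ/(1+ψ(Kᵢ−1)), yᵢ = Kᵢxᵢ:
  A: x = 0.102, y = 0.226
  B: x = 0.273, y = 0.481
  C: x = 0.625, y = 0.294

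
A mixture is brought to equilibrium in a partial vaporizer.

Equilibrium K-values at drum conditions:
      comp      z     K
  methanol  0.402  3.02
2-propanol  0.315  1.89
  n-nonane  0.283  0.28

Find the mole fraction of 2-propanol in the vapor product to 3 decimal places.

Rachford–Rice: g(β) = Σ zᵢ(Kᵢ−1)/(1+β(Kᵢ−1)) = 0.
Feasibility: ΣzᵢKᵢ = 1.889, Σzᵢ/Kᵢ = 1.310 — both > 1, two phases present.
Iterate (Newton) starting at β = 0.35:
  β = 0.350: g = 0.4171, g' = -0.970 → β = 0.780
  β = 0.780: g = 0.0161, g' = -1.097 → β = 0.795
  β = 0.795: g = -0.0002, g' = -1.129 → β = 0.794
Converged at β = 0.794.
Compositions from xᵢ = zᵢ/(1+β(Kᵢ−1)), yᵢ = Kᵢxᵢ:
  methanol: x = 0.154, y = 0.466
  2-propanol: x = 0.185, y = 0.349
  n-nonane: x = 0.661, y = 0.185

y_2-propanol = 0.349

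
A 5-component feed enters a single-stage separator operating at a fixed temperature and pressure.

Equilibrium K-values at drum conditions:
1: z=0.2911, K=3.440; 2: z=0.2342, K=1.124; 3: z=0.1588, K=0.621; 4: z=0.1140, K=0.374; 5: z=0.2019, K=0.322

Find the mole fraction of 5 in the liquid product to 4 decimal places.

x_5 = 0.2894

Rachford–Rice: g(ψ) = Σ zᵢ(Kᵢ−1)/(1+ψ(Kᵢ−1)) = 0.
g(0) = ΣzᵢKᵢ − 1 = 0.4709 and g(1) = 1 − Σzᵢ/Kᵢ = -0.4805, so a root lies in (0, 1).
Newton iteration, ψ⁰ = 0.45:
  ψ = 0.4500: g = -0.00284, g' = -0.7089 → ψ = 0.4460
Converged at ψ = 0.4460.
Compositions from xᵢ = zᵢ/(1+ψ(Kᵢ−1)), yᵢ = Kᵢxᵢ:
  1: x = 0.1394, y = 0.4795
  2: x = 0.2219, y = 0.2494
  3: x = 0.1911, y = 0.1187
  4: x = 0.1582, y = 0.0592
  5: x = 0.2894, y = 0.0932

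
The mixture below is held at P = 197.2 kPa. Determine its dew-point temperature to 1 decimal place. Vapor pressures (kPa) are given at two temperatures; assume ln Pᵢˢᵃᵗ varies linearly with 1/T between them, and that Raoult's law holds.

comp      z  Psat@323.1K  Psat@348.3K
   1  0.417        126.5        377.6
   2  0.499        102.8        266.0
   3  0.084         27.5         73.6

T = 342.8 K

Dew-point temperature: Σzᵢ·P/Pᵢˢᵃᵗ(T) = 1. Interpolate ln Pᵢˢᵃᵗ = aᵢ + bᵢ/T.
  T = 323.1 K: ΣzᵢP/Pᵢˢᵃᵗ = 2.2096
  T = 348.3 K: ΣzᵢP/Pᵢˢᵃᵗ = 0.8128
  T = 335.7 K: ΣzᵢP/Pᵢˢᵃᵗ = 1.3146
  T = 342.0 K: ΣzᵢP/Pᵢˢᵃᵗ = 1.0290
  T = 345.1 K: ΣzᵢP/Pᵢˢᵃᵗ = 0.9152
  T = 343.6 K: ΣzᵢP/Pᵢˢᵃᵗ = 0.9684
Interpolating between 342.0 K and 343.6 K gives T ≈ 342.8 K.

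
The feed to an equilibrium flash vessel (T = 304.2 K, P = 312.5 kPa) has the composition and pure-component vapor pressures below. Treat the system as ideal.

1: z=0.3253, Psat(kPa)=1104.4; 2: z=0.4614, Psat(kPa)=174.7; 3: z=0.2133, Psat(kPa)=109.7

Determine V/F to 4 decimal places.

Raoult's law: Kᵢ = Pᵢˢᵃᵗ/P = Pᵢˢᵃᵗ/312.5.
  K_1 = 1104.4/312.5 = 3.534080, K_2 = 174.7/312.5 = 0.559040, K_3 = 109.7/312.5 = 0.351040
Material balance + equilibrium reduce to Σ zᵢ(Kᵢ−1)/(1+V/F(Kᵢ−1)) = 0.
g(0) = ΣzᵢKᵢ − 1 = 0.4825 and g(1) = 1 − Σzᵢ/Kᵢ = -0.5250, so a root lies in (0, 1).
Newton–Raphson from V/F = 0.7:
  V/F = 0.7000: g = -0.25077, g' = -0.7608 → V/F = 0.3704
  V/F = 0.3704: g = -0.00019, g' = -0.8397 → V/F = 0.3702
Converged at V/F = 0.3702.

V/F = 0.3702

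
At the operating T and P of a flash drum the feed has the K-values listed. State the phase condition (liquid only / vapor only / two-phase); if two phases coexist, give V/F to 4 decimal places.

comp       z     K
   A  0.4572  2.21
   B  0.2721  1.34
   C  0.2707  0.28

ΣzᵢKᵢ = 1.4508; Σzᵢ/Kᵢ = 1.3767.
Both exceed 1, so a two-phase solution exists.
Newton–Raphson from ψ = 0.32:
  ψ = 0.3200: g = 0.22898, g' = -0.6104 → ψ = 0.6951
  ψ = 0.6951: g = -0.01490, g' = -0.7805 → ψ = 0.6761
  ψ = 0.6761: g = -0.00024, g' = -0.7561 → ψ = 0.6757
Converged at ψ = 0.6757.

two-phase, V/F = 0.6757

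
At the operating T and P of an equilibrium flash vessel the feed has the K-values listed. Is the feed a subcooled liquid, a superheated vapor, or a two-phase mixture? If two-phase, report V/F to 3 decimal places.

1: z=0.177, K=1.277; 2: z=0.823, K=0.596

subcooled liquid

ΣzᵢKᵢ = 0.717; Σzᵢ/Kᵢ = 1.519.
Since ΣzᵢKᵢ < 1 the mixture is below its bubble point — single liquid phase.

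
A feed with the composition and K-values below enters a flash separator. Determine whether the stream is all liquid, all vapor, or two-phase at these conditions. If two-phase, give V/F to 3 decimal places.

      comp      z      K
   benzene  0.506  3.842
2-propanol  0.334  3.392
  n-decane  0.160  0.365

all vapor

ΣzᵢKᵢ = 3.135; Σzᵢ/Kᵢ = 0.669.
Since Σzᵢ/Kᵢ < 1 the mixture is above its dew point — single vapor phase.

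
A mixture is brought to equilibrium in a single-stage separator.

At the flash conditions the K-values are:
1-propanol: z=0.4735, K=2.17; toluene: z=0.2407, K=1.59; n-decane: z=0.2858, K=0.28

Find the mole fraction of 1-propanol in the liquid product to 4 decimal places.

x_1-propanol = 0.2623

Rachford–Rice: g(ψ) = Σ zᵢ(Kᵢ−1)/(1+ψ(Kᵢ−1)) = 0.
Check two-phase: ΣzᵢKᵢ = 1.4902 > 1 and Σzᵢ/Kᵢ = 1.3903 > 1, so g(0) = 0.4902 > 0 and g(1) = -0.3903 < 0.
Newton–Raphson from ψ = 0.5:
  ψ = 0.5000: g = 0.13766, g' = -0.6697 → ψ = 0.7056
  ψ = 0.7056: g = -0.01450, g' = -0.8483 → ψ = 0.6885
  ψ = 0.6885: g = -0.00021, g' = -0.8238 → ψ = 0.6882
Converged at ψ = 0.6882.
Compositions from xᵢ = zᵢ/(1+ψ(Kᵢ−1)), yᵢ = Kᵢxᵢ:
  1-propanol: x = 0.2623, y = 0.5692
  toluene: x = 0.1712, y = 0.2722
  n-decane: x = 0.5665, y = 0.1586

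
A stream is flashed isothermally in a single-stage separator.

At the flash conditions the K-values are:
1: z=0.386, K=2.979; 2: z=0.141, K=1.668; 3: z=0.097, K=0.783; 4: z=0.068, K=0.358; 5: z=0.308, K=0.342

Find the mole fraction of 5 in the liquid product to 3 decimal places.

Rachford–Rice: g(ψ) = Σ zᵢ(Kᵢ−1)/(1+ψ(Kᵢ−1)) = 0.
g(0) = ΣzᵢKᵢ − 1 = 0.591 and g(1) = 1 − Σzᵢ/Kᵢ = -0.429, so a root lies in (0, 1).
Newton–Raphson from ψ = 0.66:
  ψ = 0.660: g = -0.0620, g' = -0.822 → ψ = 0.585
  ψ = 0.585: g = -0.0015, g' = -0.787 → ψ = 0.583
Converged at ψ = 0.583.
Compositions from xᵢ = zᵢ/(1+ψ(Kᵢ−1)), yᵢ = Kᵢxᵢ:
  1: x = 0.179, y = 0.534
  2: x = 0.101, y = 0.169
  3: x = 0.111, y = 0.087
  4: x = 0.109, y = 0.039
  5: x = 0.500, y = 0.171

x_5 = 0.500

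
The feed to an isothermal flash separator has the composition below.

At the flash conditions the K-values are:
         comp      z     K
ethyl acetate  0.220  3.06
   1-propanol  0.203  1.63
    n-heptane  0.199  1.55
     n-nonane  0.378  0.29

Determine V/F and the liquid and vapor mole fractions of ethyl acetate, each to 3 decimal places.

V/F = 0.487, x_ethyl acetate = 0.110, y_ethyl acetate = 0.336

Rachford–Rice: g(V/F) = Σ zᵢ(Kᵢ−1)/(1+V/F(Kᵢ−1)) = 0.
g(0) = ΣzᵢKᵢ − 1 = 0.422 and g(1) = 1 − Σzᵢ/Kᵢ = -0.628, so a root lies in (0, 1).
Newton–Raphson from V/F = 0.48:
  V/F = 0.480: g = 0.0055, g' = -0.760 → V/F = 0.487
Converged at V/F = 0.487.
Compositions from xᵢ = zᵢ/(1+V/F(Kᵢ−1)), yᵢ = Kᵢxᵢ:
  ethyl acetate: x = 0.110, y = 0.336
  1-propanol: x = 0.155, y = 0.253
  n-heptane: x = 0.157, y = 0.243
  n-nonane: x = 0.578, y = 0.168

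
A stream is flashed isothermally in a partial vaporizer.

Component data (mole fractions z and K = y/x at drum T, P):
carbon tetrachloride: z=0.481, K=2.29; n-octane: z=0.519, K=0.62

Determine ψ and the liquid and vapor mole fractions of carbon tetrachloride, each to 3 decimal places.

Let ψ = V/F and solve Σ zᵢ(Kᵢ−1)/(1+ψ(Kᵢ−1)) = 0.
g(0) = ΣzᵢKᵢ − 1 = 0.423 and g(1) = 1 − Σzᵢ/Kᵢ = -0.047, so a root lies in (0, 1).
Binary case is linear: z₁(K₁−1)(1+ψ(K₂−1)) + z₂(K₂−1)(1+ψ(K₁−1)) = 0
⇒ ψ = [z₁(K₁−1)+z₂(K₂−1)] / [−(K₁−1)(K₂−1)] = 0.4233/0.4902 = 0.863
Compositions from xᵢ = zᵢ/(1+ψ(Kᵢ−1)), yᵢ = Kᵢxᵢ:
  carbon tetrachloride: x = 0.228, y = 0.521
  n-octane: x = 0.772, y = 0.479

ψ = 0.863, x_carbon tetrachloride = 0.228, y_carbon tetrachloride = 0.521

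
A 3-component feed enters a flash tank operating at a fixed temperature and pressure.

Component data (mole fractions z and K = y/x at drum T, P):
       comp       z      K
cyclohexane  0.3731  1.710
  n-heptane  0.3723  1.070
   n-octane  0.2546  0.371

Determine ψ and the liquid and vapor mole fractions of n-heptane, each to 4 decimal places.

ψ = 0.4587, x_n-heptane = 0.3607, y_n-heptane = 0.3860

Iterate (Newton) starting at ψ = 0.57:
  ψ = 0.5700: g = -0.03601, g' = -0.3418 → ψ = 0.4647
  ψ = 0.4647: g = -0.00185, g' = -0.3092 → ψ = 0.4587
Converged at ψ = 0.4587.
Compositions from xᵢ = zᵢ/(1+ψ(Kᵢ−1)), yᵢ = Kᵢxᵢ:
  cyclohexane: x = 0.2814, y = 0.4813
  n-heptane: x = 0.3607, y = 0.3860
  n-octane: x = 0.3578, y = 0.1328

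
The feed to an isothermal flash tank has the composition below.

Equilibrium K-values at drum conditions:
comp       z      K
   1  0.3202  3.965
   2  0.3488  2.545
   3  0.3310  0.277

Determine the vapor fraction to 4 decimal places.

ψ = 0.7665

Rachford–Rice: g(ψ) = Σ zᵢ(Kᵢ−1)/(1+ψ(Kᵢ−1)) = 0.
g(0) = ΣzᵢKᵢ − 1 = 1.2490 and g(1) = 1 − Σzᵢ/Kᵢ = -0.4128, so a root lies in (0, 1).
Newton–Raphson from ψ = 0.66:
  ψ = 0.6600: g = 0.13016, g' = -1.1591 → ψ = 0.7723
  ψ = 0.7723: g = -0.00760, g' = -1.3203 → ψ = 0.7665
Converged at ψ = 0.7665.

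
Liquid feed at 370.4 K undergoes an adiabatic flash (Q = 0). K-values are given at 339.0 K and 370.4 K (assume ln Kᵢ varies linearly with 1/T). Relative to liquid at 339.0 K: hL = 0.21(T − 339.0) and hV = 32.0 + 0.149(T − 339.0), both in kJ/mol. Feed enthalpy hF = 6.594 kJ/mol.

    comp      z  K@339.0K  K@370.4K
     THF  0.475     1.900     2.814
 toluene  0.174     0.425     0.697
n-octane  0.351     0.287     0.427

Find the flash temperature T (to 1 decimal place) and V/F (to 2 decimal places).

Adiabatic flash: solve Rachford–Rice at each trial T, then check hF = ψ·hV(T) + (1−ψ)·hL(T).
  T = 339.0 K: K = (1.900, 0.425, 0.287), RR gives ψ = 0.128, H_out = 4.093 kJ/mol
  T = 370.4 K: K = (2.814, 0.697, 0.427), RR gives ψ = 0.664, H_out = 26.580 kJ/mol
  T = 354.7 K: K = (2.332, 0.550, 0.353), RR gives ψ = 0.416, H_out = 16.225 kJ/mol
  T = 346.9 K: K = (2.111, 0.485, 0.319), RR gives ψ = 0.284, H_out = 10.621 kJ/mol
  T = 342.9 K: K = (2.003, 0.454, 0.303), RR gives ψ = 0.209, H_out = 7.462 kJ/mol
  T = 340.9 K: K = (1.950, 0.439, 0.295), RR gives ψ = 0.169, H_out = 5.776 kJ/mol
Linear interpolation between T = 340.9 (H_out = 5.776) and T = 342.9 (H_out = 7.462) on hF = 6.594 gives T ≈ 341.9 K, at which ψ = 0.19.

T = 341.9 K, V/F = 0.19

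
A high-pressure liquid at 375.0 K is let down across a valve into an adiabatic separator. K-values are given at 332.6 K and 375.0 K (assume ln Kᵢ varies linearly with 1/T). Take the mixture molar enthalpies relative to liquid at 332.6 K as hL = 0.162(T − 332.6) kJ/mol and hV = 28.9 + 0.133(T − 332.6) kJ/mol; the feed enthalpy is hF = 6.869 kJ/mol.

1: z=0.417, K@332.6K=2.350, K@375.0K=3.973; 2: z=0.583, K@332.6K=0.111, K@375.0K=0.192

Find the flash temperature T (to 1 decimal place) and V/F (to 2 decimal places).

T = 346.4 K, V/F = 0.16

Adiabatic flash: solve Rachford–Rice at each trial T, then check hF = ψ·hV(T) + (1−ψ)·hL(T).
  T = 332.6 K: K = (2.350, 0.111), RR gives ψ = 0.037, H_out = 1.075 kJ/mol
  T = 375.0 K: K = (3.973, 0.192), RR gives ψ = 0.320, H_out = 15.723 kJ/mol
  T = 353.8 K: K = (3.104, 0.148), RR gives ψ = 0.213, H_out = 9.447 kJ/mol
  T = 343.2 K: K = (2.712, 0.129), RR gives ψ = 0.138, H_out = 5.671 kJ/mol
  T = 348.5 K: K = (2.905, 0.138), RR gives ψ = 0.178, H_out = 7.636 kJ/mol
  T = 345.9 K: K = (2.809, 0.134), RR gives ψ = 0.159, H_out = 6.694 kJ/mol
  T = 347.2 K: K = (2.857, 0.136), RR gives ψ = 0.169, H_out = 7.170 kJ/mol
Linear interpolation between T = 345.9 (H_out = 6.694) and T = 347.2 (H_out = 7.170) on hF = 6.869 gives T ≈ 346.4 K, at which ψ = 0.16.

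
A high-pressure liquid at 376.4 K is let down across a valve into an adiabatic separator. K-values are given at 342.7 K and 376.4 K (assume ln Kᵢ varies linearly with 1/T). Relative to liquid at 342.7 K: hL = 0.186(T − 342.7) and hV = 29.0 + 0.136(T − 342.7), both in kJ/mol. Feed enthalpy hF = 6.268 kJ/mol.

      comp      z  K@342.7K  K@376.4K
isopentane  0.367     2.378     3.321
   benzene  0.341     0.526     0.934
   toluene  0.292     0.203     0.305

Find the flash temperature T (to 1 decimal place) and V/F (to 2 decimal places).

Adiabatic flash: solve Rachford–Rice at each trial T, then check hF = ψ·hV(T) + (1−ψ)·hL(T).
  T = 342.7 K: K = (2.378, 0.526, 0.203), RR gives ψ = 0.126, H_out = 3.665 kJ/mol
  T = 376.4 K: K = (3.321, 0.934, 0.305), RR gives ψ = 0.580, H_out = 22.099 kJ/mol
  T = 359.5 K: K = (2.831, 0.710, 0.251), RR gives ψ = 0.354, H_out = 13.087 kJ/mol
  T = 351.1 K: K = (2.600, 0.613, 0.226), RR gives ψ = 0.242, H_out = 8.473 kJ/mol
  T = 346.9 K: K = (2.488, 0.568, 0.214), RR gives ψ = 0.185, H_out = 6.104 kJ/mol
  T = 349.0 K: K = (2.544, 0.591, 0.220), RR gives ψ = 0.213, H_out = 7.296 kJ/mol
Linear interpolation between T = 346.9 (H_out = 6.104) and T = 349.0 (H_out = 7.296) on hF = 6.268 gives T ≈ 347.2 K, at which ψ = 0.19.

T = 347.2 K, V/F = 0.19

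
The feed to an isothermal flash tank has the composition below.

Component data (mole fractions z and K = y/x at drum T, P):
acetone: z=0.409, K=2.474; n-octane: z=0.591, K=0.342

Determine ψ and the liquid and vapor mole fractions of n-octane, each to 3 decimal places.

Material balance + equilibrium reduce to Σ zᵢ(Kᵢ−1)/(1+ψ(Kᵢ−1)) = 0.
g(0) = ΣzᵢKᵢ − 1 = 0.214 and g(1) = 1 − Σzᵢ/Kᵢ = -0.893, so a root lies in (0, 1).
Newton iteration, ψ⁰ = 0.5:
  ψ = 0.500: g = -0.2325, g' = -0.863 → ψ = 0.231
  ψ = 0.231: g = -0.0085, g' = -0.851 → ψ = 0.221
Converged at ψ = 0.221.
Compositions from xᵢ = zᵢ/(1+ψ(Kᵢ−1)), yᵢ = Kᵢxᵢ:
  acetone: x = 0.309, y = 0.764
  n-octane: x = 0.691, y = 0.236

ψ = 0.221, x_n-octane = 0.691, y_n-octane = 0.236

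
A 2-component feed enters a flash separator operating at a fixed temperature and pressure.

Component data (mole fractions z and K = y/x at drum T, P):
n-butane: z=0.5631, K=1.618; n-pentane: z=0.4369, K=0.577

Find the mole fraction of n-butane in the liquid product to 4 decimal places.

Material balance + equilibrium reduce to Σ zᵢ(Kᵢ−1)/(1+ψ(Kᵢ−1)) = 0.
Check two-phase: ΣzᵢKᵢ = 1.1632 > 1 and Σzᵢ/Kᵢ = 1.1052 > 1, so g(0) = 0.1632 > 0 and g(1) = -0.1052 < 0.
Newton iteration, ψ⁰ = 0.67:
  ψ = 0.6700: g = -0.01180, g' = -0.2598 → ψ = 0.6246
  ψ = 0.6246: g = -0.00008, g' = -0.2563 → ψ = 0.6242
Converged at ψ = 0.6242.
Compositions from xᵢ = zᵢ/(1+ψ(Kᵢ−1)), yᵢ = Kᵢxᵢ:
  n-butane: x = 0.4063, y = 0.6575
  n-pentane: x = 0.5937, y = 0.3425

x_n-butane = 0.4063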